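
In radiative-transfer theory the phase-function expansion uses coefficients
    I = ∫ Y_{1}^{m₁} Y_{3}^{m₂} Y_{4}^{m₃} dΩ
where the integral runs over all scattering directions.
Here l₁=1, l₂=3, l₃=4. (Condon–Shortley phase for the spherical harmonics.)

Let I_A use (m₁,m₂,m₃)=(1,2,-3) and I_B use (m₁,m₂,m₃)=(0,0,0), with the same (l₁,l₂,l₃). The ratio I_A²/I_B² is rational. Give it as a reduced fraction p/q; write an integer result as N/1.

l's match ⇒ only the (l;m) 3-j factors differ between A and B.
A: triangle coeff Δ(1,3,4) = 1/252; Σ_t [0,0]: t=0:+1/240 = 1/240; (3j)²=1/12 [(1 3 4; 1 2 -3)], sign=-1
B: triangle coeff Δ(1,3,4) = 1/252; Σ_t [0,0]: t=0:+1/36 = 1/36; (3j)²=4/63 [(1 3 4; 0 0 0)], sign=+1
I_A²/I_B² = (1/12)/(4/63) = 21/16

21/16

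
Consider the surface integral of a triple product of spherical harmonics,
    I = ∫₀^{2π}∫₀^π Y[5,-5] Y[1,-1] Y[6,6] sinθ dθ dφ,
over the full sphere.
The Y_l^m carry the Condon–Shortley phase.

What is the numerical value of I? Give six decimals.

m-sum 0 ✓  L=12 even ✓  4≤6≤6 ✓
Π(2lᵢ+1) = 11×3×13 = 429
triangle coeff Δ(5,1,6) = 1/858
Σ_t [0,0]: t=0:+1/14400 = 1/14400
(3j)²=6/143 [(5 1 6; 0 0 0)], sign=+1
Σ_t [0,0]: t=0:+1/7257600 = 1/7257600
(3j)²=1/13 [(5 1 6; -5 -1 6)], sign=+1
⇒ 4πI² = 18/13
I = (+1)√(18/13/(4π)) = 0.33194004

0.331940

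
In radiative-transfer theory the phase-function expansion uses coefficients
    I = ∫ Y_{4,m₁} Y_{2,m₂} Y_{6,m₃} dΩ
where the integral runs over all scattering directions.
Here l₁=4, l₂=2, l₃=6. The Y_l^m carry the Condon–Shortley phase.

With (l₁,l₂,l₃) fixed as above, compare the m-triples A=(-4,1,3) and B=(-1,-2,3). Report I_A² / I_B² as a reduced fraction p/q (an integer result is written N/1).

1/14

l's match ⇒ only the (l;m) 3-j factors differ between A and B.
A: triangle coeff Δ(4,2,6) = 1/6435; Σ_t [0,0]: t=0:+1/241920 = 1/241920; (3j)²=1/715 [(4 2 6; -4 1 3)], sign=-1
B: triangle coeff Δ(4,2,6) = 1/6435; Σ_t [0,0]: t=0:+1/17280 = 1/17280; (3j)²=14/715 [(4 2 6; -1 -2 3)], sign=-1
I_A²/I_B² = (1/715)/(14/715) = 1/14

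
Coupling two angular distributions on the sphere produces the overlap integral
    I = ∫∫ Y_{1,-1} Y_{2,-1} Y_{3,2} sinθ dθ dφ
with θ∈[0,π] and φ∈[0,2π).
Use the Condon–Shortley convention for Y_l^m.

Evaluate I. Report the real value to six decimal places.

0.261169

Rules hold: Σm=0, L=6 even, 1≤3≤3.
N = 3·5·7 = 105
Δ = 0!·2!·4!/7! = 1/105
Racah Σ t=0..0: t=0:+1/4 = 1/4
⇒ 3j(1 2 3; 0 0 0)² = 3/35, sgn -1
Racah Σ t=0..0: t=0:+1/12 = 1/12
⇒ 3j(1 2 3; -1 -1 2)² = 2/21, sgn -1
4πI² = N·(3j₀)²·(3jₘ)² = 6/7
I = +1·√(0.857143/4π) = 0.26116903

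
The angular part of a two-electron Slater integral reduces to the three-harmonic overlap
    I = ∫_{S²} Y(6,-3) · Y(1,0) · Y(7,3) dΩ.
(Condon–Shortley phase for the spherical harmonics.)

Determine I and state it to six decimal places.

Rules hold: Σm=0, L=14 even, 5≤7≤7.
N = 13·3·15 = 585
Δ = 0!·12!·2!/15! = 1/1365
Racah Σ t=0..0: t=0:+1/518400 = 1/518400
⇒ 3j(6 1 7; 0 0 0)² = 7/195, sgn -1
Racah Σ t=0..0: t=0:+1/2177280 = 1/2177280
⇒ 3j(6 1 7; -3 0 3)² = 8/273, sgn +1
4πI² = N·(3j₀)²·(3jₘ)² = 8/13
I = -1·√(0.615385/4π) = -0.22129336

-0.221293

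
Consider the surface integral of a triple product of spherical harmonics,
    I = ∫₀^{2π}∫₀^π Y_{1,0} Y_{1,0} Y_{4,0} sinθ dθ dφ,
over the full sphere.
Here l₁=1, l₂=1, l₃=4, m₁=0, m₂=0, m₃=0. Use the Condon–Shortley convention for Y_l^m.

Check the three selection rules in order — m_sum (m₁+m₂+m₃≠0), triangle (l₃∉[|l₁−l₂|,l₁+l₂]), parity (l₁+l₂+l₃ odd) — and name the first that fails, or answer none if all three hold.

triangle

m₁+m₂+m₃ = 0 + 0 + 0 = 0  ✓
triangle: |1−1|=0 ≤ l₃=4 ≤ 1+1=2  ✗
parity: l₁+l₂+l₃ = 6 is even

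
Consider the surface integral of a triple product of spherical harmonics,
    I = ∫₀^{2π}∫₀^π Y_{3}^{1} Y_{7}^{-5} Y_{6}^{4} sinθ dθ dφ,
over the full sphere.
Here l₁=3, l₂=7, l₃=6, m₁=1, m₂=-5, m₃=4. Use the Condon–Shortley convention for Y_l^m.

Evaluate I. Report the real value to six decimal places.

-0.082471

Checks pass: Σm=0; 16 even; l₃=6∈[4,10].
(2·3+1)(2·7+1)(2·6+1) = 1365
Δ: 4! 2! 10! / 17! → 1/2042040
sum: t=1:−1/207360 t=2:+1/57600 t=3:−1/207360 = 1/129600
3j²(3 7 6; 0 0 0) = Δ·Π!·Σ² = 168/12155  (sign +1)
sum: t=0:+1/3870720 t=1:−1/2177280 t=2:+1/29030400 = -29/174182400
3j²(3 7 6; 1 -5 4) = Δ·Π!·Σ² = 841/185640  (sign -1)
combine: 4πI² = 1365·168/12155·841/185640 = 17661/206635
take √, sign -1: I = -0.08247091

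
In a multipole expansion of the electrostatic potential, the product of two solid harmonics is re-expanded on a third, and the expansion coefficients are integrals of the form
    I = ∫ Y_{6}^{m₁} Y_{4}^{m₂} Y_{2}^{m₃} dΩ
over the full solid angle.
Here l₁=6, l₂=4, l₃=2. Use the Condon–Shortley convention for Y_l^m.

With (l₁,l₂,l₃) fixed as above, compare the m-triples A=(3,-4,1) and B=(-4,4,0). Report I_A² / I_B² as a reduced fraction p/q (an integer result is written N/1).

Shared (l₁,l₂,l₃)=(6,4,2): N and (l;000)² cancel in I_A²/I_B².
A: Δ = 8!·4!·0!/13! = 1/6435; Racah Σ t=0..0: t=0:+1/241920 = 1/241920; ⇒ 3j(6 4 2; 3 -4 1)² = 1/715, sgn -1
B: Δ = 8!·4!·0!/13! = 1/6435; Racah Σ t=8..8: t=8:+1/161280 = 1/161280; ⇒ 3j(6 4 2; -4 4 0)² = 1/143, sgn +1
I_A²/I_B² = (1/715)/(1/143) = 1/5

1/5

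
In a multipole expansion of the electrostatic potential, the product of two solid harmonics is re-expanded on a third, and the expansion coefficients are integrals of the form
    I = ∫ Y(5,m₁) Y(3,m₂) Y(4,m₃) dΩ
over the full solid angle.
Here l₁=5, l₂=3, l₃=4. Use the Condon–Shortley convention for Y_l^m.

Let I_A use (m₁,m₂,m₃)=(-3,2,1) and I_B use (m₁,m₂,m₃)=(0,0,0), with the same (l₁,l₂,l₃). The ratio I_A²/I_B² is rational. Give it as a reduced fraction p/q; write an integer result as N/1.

7/120

Shared (l₁,l₂,l₃)=(5,3,4): N and (l;000)² cancel in I_A²/I_B².
A: Δ = 4!·6!·2!/13! = 1/180180; Racah Σ t=3..4: t=3:−1/1440 t=4:+1/1152 = 1/5760; ⇒ 3j(5 3 4; -3 2 1)² = 1/858, sgn -1
B: Δ = 4!·6!·2!/13! = 1/180180; Racah Σ t=1..3: t=1:−1/576 t=2:+1/144 t=3:−1/576 = 1/288; ⇒ 3j(5 3 4; 0 0 0)² = 20/1001, sgn +1
I_A²/I_B² = (1/858)/(20/1001) = 7/120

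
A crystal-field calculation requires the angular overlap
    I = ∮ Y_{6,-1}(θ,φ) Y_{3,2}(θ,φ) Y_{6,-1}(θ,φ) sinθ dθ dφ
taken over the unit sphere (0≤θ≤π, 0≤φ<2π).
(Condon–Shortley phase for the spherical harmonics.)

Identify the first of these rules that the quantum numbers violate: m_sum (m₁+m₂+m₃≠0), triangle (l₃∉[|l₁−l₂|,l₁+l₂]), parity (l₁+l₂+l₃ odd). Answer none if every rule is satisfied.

parity

Σmᵢ = 0  ✓
l₃∈[|l₁−l₂|,l₁+l₂]=[3,9], have l₃=6  ✓
Σlᵢ = 15 ⇒ odd  ✗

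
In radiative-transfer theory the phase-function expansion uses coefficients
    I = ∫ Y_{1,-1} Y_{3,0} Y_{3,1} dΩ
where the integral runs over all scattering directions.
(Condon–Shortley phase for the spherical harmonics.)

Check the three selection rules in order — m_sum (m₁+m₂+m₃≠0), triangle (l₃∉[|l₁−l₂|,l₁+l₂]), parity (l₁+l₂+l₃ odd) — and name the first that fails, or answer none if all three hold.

parity

Σmᵢ = 0  ✓
l₃∈[|l₁−l₂|,l₁+l₂]=[2,4], have l₃=3  ✓
Σlᵢ = 7 ⇒ odd  ✗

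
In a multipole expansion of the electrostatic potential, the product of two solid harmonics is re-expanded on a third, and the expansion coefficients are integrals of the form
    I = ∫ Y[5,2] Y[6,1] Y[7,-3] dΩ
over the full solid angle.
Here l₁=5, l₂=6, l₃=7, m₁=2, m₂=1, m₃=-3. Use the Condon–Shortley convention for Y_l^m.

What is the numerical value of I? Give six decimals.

Checks pass: Σm=0; 18 even; l₃=7∈[1,11].
(2·5+1)(2·6+1)(2·7+1) = 2145
Δ: 4! 6! 8! / 19! → 1/174594420
sum: t=0:+1/4147200 t=1:−1/207360 t=2:+1/82944 t=3:−1/207360 t=4:+1/4147200 = 1/345600
3j²(5 6 7; 0 0 0) = Δ·Π!·Σ² = 420/46189  (sign -1)
sum: t=0:+1/4354560 t=1:−1/414720 t=2:+1/345600 t=3:−1/2488320 = 1/3225600
3j²(5 6 7; 2 1 -3) = Δ·Π!·Σ² = 81/92378  (sign +1)
combine: 4πI² = 2145·420/46189·81/92378 = 255150/14919047
take √, sign -1: I = -0.03689116

-0.036891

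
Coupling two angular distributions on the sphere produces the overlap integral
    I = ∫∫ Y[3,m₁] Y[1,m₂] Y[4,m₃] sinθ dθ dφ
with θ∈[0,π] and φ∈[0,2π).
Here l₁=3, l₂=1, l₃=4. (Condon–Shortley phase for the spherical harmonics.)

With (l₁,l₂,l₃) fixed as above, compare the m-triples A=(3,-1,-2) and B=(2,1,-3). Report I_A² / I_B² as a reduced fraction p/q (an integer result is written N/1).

Shared (l₁,l₂,l₃)=(3,1,4): N and (l;000)² cancel in I_A²/I_B².
A: Δ = 0!·6!·2!/9! = 1/252; Racah Σ t=0..0: t=0:+1/1440 = 1/1440; ⇒ 3j(3 1 4; 3 -1 -2)² = 1/252, sgn +1
B: Δ = 0!·6!·2!/9! = 1/252; Racah Σ t=0..0: t=0:+1/240 = 1/240; ⇒ 3j(3 1 4; 2 1 -3)² = 1/12, sgn -1
I_A²/I_B² = (1/252)/(1/12) = 1/21

1/21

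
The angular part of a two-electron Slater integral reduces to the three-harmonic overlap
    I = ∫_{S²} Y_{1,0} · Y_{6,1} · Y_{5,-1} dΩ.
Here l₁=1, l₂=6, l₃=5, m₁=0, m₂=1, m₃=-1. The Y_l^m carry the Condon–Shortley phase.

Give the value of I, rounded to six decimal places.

Checks pass: Σm=0; 12 even; l₃=5∈[5,7].
(2·1+1)(2·6+1)(2·5+1) = 429
Δ: 2! 0! 10! / 13! → 1/858
sum: t=1:−1/14400 = -1/14400
3j²(1 6 5; 0 0 0) = Δ·Π!·Σ² = 6/143  (sign +1)
sum: t=1:−1/17280 = -1/17280
3j²(1 6 5; 0 1 -1) = Δ·Π!·Σ² = 35/858  (sign -1)
combine: 4πI² = 429·6/143·35/858 = 105/143
take √, sign -1: I = -0.24172507

-0.241725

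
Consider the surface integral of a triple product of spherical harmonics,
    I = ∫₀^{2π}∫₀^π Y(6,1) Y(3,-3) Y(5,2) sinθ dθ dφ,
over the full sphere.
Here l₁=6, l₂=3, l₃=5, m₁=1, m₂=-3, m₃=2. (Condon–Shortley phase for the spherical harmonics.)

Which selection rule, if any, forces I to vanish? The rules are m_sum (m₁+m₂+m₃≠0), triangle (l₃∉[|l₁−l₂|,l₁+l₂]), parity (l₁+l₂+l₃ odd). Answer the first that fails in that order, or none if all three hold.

azimuthal sum: 1 − 3 + 2 = 0  ✓
3 ≤ 5 ≤ 9 (triangle on l)  ✓
L = 6 + 3 + 5 = 14 (even)  ✓

none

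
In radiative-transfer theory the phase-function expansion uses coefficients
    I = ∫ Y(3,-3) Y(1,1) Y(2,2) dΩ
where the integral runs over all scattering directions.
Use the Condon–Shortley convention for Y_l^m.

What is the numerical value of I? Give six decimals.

m-sum 0 ✓  L=6 even ✓  2≤2≤4 ✓
Π(2lᵢ+1) = 7×3×5 = 105
triangle coeff Δ(3,1,2) = 1/105
Σ_t [1,1]: t=1:−1/4 = -1/4
(3j)²=3/35 [(3 1 2; 0 0 0)], sign=-1
Σ_t [2,2]: t=2:+1/48 = 1/48
(3j)²=1/7 [(3 1 2; -3 1 2)], sign=+1
⇒ 4πI² = 9/7
I = (-1)√(9/7/(4π)) = -0.31986543

-0.319865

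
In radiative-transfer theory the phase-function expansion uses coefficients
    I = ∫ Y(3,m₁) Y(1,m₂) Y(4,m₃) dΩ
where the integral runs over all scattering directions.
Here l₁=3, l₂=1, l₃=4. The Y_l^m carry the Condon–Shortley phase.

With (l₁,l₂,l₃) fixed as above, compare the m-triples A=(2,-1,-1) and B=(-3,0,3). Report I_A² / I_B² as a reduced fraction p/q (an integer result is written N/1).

Same 3,1,4: normalisation and zero-m 3j drop out of the ratio.
A: Δ: 0! 6! 2! / 9! → 1/252; sum: t=0:+1/240 = 1/240; 3j²(3 1 4; 2 -1 -1) = Δ·Π!·Σ² = 1/84  (sign -1)
B: Δ: 0! 6! 2! / 9! → 1/252; sum: t=0:+1/720 = 1/720; 3j²(3 1 4; -3 0 3) = Δ·Π!·Σ² = 1/36  (sign -1)
I_A²/I_B² = (1/84)/(1/36) = 3/7

3/7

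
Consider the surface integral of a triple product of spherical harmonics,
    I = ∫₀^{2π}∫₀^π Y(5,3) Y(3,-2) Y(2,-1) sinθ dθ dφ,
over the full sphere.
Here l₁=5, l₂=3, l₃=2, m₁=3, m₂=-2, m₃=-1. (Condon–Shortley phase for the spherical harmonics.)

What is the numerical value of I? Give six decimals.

-0.253584

Checks pass: Σm=0; 10 even; l₃=2∈[2,8].
(2·5+1)(2·3+1)(2·2+1) = 385
Δ: 6! 4! 0! / 11! → 1/2310
sum: t=3:−1/144 = -1/144
3j²(5 3 2; 0 0 0) = Δ·Π!·Σ² = 10/231  (sign -1)
sum: t=1:−1/720 = -1/720
3j²(5 3 2; 3 -2 -1) = Δ·Π!·Σ² = 8/165  (sign +1)
combine: 4πI² = 385·10/231·8/165 = 80/99
take √, sign -1: I = -0.25358436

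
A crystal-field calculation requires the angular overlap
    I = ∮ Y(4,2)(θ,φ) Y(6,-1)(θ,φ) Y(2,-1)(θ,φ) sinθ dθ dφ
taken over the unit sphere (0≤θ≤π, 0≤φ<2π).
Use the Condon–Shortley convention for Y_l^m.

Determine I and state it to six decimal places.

-0.133065

Rules hold: Σm=0, L=12 even, 2≤2≤10.
N = 9·13·5 = 585
Δ = 8!·0!·4!/13! = 1/6435
Racah Σ t=4..4: t=4:+1/2304 = 1/2304
⇒ 3j(4 6 2; 0 0 0)² = 5/143, sgn +1
Racah Σ t=2..2: t=2:+1/8640 = 1/8640
⇒ 3j(4 6 2; 2 -1 -1)² = 14/1287, sgn -1
4πI² = N·(3j₀)²·(3jₘ)² = 350/1573
I = -1·√(0.222505/4π) = -0.13306527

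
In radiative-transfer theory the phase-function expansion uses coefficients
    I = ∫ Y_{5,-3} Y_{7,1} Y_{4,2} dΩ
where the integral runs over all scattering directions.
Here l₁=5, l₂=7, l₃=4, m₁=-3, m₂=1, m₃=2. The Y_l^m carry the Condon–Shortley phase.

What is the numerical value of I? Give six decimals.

0.161478

m-sum 0 ✓  L=16 even ✓  2≤4≤12 ✓
Π(2lᵢ+1) = 11×15×9 = 1485
triangle coeff Δ(5,7,4) = 1/6126120
Σ_t [3,5]: t=3:−1/69120 t=4:+1/20736 t=5:−1/69120 = 1/51840
(3j)²=280/21879 [(5 7 4; 0 0 0)], sign=+1
Σ_t [6,8]: t=6:+1/138240 t=7:−1/604800 t=8:+1/58060800 = 13/2322432
(3j)²=1625/94248 [(5 7 4; -3 1 2)], sign=+1
⇒ 4πI² = 3125/9537
I = (+1)√(3125/9537/(4π)) = 0.16147831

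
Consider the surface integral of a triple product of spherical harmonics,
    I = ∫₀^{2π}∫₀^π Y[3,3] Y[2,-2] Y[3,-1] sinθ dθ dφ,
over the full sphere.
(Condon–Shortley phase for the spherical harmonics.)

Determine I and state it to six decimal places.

Checks pass: Σm=0; 8 even; l₃=3∈[1,5].
(2·3+1)(2·2+1)(2·3+1) = 245
Δ: 2! 4! 2! / 9! → 1/3780
sum: t=0:+1/24 t=1:−1/4 t=2:+1/24 = -1/6
3j²(3 2 3; 0 0 0) = Δ·Π!·Σ² = 4/105  (sign +1)
sum: t=0:+1/96 = 1/96
3j²(3 2 3; 3 -2 -1) = Δ·Π!·Σ² = 1/42  (sign +1)
combine: 4πI² = 245·4/105·1/42 = 2/9
take √, sign +1: I = 0.13298076

0.132981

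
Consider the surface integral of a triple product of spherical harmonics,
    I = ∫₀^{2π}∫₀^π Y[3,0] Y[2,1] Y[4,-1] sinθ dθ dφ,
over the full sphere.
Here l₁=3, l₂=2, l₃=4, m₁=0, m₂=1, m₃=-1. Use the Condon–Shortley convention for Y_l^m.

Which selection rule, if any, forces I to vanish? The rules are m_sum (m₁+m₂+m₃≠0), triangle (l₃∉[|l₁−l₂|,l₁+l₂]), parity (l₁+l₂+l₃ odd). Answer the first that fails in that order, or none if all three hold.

parity

azimuthal sum: 0 + 1 − 1 = 0  ✓
1 ≤ 4 ≤ 5 (triangle on l)  ✓
L = 3 + 2 + 4 = 9 (odd)  ✗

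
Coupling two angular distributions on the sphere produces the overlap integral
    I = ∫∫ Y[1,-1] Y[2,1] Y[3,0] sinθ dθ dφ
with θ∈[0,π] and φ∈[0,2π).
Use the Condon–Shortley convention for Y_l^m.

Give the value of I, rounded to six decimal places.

Checks pass: Σm=0; 6 even; l₃=3∈[1,3].
(2·1+1)(2·2+1)(2·3+1) = 105
Δ: 0! 2! 4! / 7! → 1/105
sum: t=0:+1/4 = 1/4
3j²(1 2 3; 0 0 0) = Δ·Π!·Σ² = 3/35  (sign -1)
sum: t=0:+1/12 = 1/12
3j²(1 2 3; -1 1 0) = Δ·Π!·Σ² = 1/35  (sign -1)
combine: 4πI² = 105·3/35·1/35 = 9/35
take √, sign +1: I = 0.14304817

0.143048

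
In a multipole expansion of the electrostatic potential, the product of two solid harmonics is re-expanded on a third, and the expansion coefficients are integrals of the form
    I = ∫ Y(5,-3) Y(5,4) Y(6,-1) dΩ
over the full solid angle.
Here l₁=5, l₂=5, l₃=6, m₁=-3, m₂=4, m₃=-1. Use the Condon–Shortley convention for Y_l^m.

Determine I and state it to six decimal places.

Rules hold: Σm=0, L=16 even, 0≤6≤10.
N = 11·11·13 = 1573
Δ = 4!·6!·6!/17! = 1/28588560
Racah Σ t=0..4: t=0:+1/345600 t=1:−1/13824 t=2:+1/5184 t=3:−1/13824 t=4:+1/345600 = 7/129600
⇒ 3j(5 5 6; 0 0 0)² = 80/7293, sgn +1
Racah Σ t=3..4: t=3:−1/518400 t=4:+1/138240 = 11/2073600
⇒ 3j(5 5 6; -3 4 -1)² = 77/4420, sgn -1
4πI² = N·(3j₀)²·(3jₘ)² = 3388/11271
I = -1·√(0.300594/4π) = -0.15466268

-0.154663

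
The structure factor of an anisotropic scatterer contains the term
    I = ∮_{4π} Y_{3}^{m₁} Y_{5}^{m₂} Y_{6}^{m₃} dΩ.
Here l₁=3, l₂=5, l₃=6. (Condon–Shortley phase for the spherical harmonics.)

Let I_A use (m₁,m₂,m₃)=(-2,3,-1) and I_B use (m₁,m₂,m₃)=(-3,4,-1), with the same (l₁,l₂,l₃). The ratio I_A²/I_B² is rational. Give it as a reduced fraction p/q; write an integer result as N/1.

16/3

Same 3,5,6: normalisation and zero-m 3j drop out of the ratio.
A: Δ: 2! 4! 8! / 15! → 1/675675; sum: t=1:−1/120960 t=2:+1/17280 = 1/20160; 3j²(3 5 6; -2 3 -1) = Δ·Π!·Σ² = 64/3003  (sign -1)
B: Δ: 2! 4! 8! / 15! → 1/675675; sum: t=2:+1/241920 = 1/241920; 3j²(3 5 6; -3 4 -1) = Δ·Π!·Σ² = 4/1001  (sign -1)
I_A²/I_B² = (64/3003)/(4/1001) = 16/3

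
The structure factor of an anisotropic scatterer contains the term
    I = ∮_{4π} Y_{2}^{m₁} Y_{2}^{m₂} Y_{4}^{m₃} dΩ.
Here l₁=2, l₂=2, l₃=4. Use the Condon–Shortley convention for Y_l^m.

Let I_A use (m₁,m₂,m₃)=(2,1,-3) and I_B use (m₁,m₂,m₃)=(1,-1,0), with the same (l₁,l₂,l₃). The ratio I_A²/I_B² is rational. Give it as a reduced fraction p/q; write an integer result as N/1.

35/16

Same 2,2,4: normalisation and zero-m 3j drop out of the ratio.
A: Δ: 0! 4! 4! / 9! → 1/630; sum: t=0:+1/144 = 1/144; 3j²(2 2 4; 2 1 -3) = Δ·Π!·Σ² = 1/18  (sign -1)
B: Δ: 0! 4! 4! / 9! → 1/630; sum: t=0:+1/36 = 1/36; 3j²(2 2 4; 1 -1 0) = Δ·Π!·Σ² = 8/315  (sign +1)
I_A²/I_B² = (1/18)/(8/315) = 35/16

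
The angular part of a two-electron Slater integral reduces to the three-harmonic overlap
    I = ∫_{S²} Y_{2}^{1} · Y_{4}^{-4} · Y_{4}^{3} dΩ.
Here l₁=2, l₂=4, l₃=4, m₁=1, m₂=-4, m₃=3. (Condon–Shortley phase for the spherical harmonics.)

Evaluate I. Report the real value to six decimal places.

0.198645

Checks pass: Σm=0; 10 even; l₃=4∈[2,6].
(2·2+1)(2·4+1)(2·4+1) = 405
Δ: 2! 2! 6! / 11! → 1/13860
sum: t=0:+1/192 t=1:−1/36 t=2:+1/192 = -5/288
3j²(2 4 4; 0 0 0) = Δ·Π!·Σ² = 20/693  (sign -1)
sum: t=0:+1/1440 = 1/1440
3j²(2 4 4; 1 -4 3) = Δ·Π!·Σ² = 7/165  (sign -1)
combine: 4πI² = 405·20/693·7/165 = 60/121
take √, sign +1: I = 0.19864517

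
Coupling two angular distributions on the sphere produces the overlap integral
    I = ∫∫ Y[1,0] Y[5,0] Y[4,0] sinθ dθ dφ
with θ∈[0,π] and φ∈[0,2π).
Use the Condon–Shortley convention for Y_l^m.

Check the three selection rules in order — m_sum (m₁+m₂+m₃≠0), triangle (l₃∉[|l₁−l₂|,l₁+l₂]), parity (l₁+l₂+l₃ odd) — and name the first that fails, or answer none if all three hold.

m₁+m₂+m₃ = 0 + 0 + 0 = 0  ✓
triangle: |1−5|=4 ≤ l₃=4 ≤ 1+5=6  ✓
parity: l₁+l₂+l₃ = 10 is even  ✓

none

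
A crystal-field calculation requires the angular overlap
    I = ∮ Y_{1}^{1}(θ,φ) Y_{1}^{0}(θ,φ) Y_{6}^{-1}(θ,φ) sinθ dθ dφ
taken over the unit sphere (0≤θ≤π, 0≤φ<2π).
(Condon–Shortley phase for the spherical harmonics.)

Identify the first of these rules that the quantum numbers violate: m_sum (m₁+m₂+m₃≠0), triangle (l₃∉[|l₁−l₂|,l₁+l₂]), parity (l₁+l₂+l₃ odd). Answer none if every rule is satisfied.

triangle

Σmᵢ = 0  ✓
l₃∈[|l₁−l₂|,l₁+l₂]=[0,2], have l₃=6  ✗
Σlᵢ = 8 ⇒ even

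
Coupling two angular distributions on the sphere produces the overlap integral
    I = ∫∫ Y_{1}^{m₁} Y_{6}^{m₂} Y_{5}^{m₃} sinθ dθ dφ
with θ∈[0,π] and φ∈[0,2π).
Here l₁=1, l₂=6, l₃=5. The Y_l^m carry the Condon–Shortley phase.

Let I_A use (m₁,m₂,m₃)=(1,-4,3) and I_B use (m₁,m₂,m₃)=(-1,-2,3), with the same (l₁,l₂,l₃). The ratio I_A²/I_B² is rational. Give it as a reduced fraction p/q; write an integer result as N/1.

Shared (l₁,l₂,l₃)=(1,6,5): N and (l;000)² cancel in I_A²/I_B².
A: Δ = 2!·0!·10!/13! = 1/858; Racah Σ t=0..0: t=0:+1/161280 = 1/161280; ⇒ 3j(1 6 5; 1 -4 3)² = 15/286, sgn +1
B: Δ = 2!·0!·10!/13! = 1/858; Racah Σ t=2..2: t=2:+1/161280 = 1/161280; ⇒ 3j(1 6 5; -1 -2 3)² = 1/143, sgn +1
I_A²/I_B² = (15/286)/(1/143) = 15/2

15/2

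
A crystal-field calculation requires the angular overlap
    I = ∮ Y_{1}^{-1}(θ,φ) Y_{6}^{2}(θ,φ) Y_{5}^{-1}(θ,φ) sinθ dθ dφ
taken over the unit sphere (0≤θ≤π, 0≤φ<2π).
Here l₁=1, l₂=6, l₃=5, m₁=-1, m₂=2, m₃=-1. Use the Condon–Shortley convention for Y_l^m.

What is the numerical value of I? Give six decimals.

0.216205

m-sum 0 ✓  L=12 even ✓  5≤5≤7 ✓
Π(2lᵢ+1) = 3×13×11 = 429
triangle coeff Δ(1,6,5) = 1/858
Σ_t [1,1]: t=1:−1/14400 = -1/14400
(3j)²=6/143 [(1 6 5; 0 0 0)], sign=+1
Σ_t [2,2]: t=2:+1/34560 = 1/34560
(3j)²=14/429 [(1 6 5; -1 2 -1)], sign=+1
⇒ 4πI² = 84/143
I = (+1)√(84/143/(4π)) = 0.21620548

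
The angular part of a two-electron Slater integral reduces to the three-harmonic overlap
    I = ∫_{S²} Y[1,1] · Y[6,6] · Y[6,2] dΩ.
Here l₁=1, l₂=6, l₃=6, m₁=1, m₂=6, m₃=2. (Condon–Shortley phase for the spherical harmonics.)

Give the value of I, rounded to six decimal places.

Σmᵢ = 9 ≠ 0, so the φ-integral vanishes; I = 0

0.000000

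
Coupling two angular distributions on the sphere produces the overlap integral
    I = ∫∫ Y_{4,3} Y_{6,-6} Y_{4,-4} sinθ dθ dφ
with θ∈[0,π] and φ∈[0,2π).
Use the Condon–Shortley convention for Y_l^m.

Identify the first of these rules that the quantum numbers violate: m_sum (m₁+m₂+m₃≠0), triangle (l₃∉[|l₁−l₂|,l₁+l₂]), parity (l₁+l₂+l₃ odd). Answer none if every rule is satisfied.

m_sum

azimuthal sum: 3 − 6 − 4 = -7  ✗
2 ≤ 4 ≤ 10 (triangle on l)
L = 4 + 6 + 4 = 14 (even)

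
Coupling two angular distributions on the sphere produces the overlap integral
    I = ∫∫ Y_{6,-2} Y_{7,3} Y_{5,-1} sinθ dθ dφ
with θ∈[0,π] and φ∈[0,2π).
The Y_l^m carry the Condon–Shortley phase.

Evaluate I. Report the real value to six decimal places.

-0.101415

Rules hold: Σm=0, L=18 even, 1≤5≤13.
N = 13·15·11 = 2145
Δ = 8!·4!·6!/19! = 1/174594420
Racah Σ t=2..6: t=2:+1/4147200 t=3:−1/207360 t=4:+1/82944 t=5:−1/207360 t=6:+1/4147200 = 1/345600
⇒ 3j(6 7 5; 0 0 0)² = 420/46189, sgn -1
Racah Σ t=4..8: t=4:+1/9953280 t=5:−1/518400 t=6:+1/276480 t=7:−1/1088640 t=8:+1/46448640 = 23/25804800
⇒ 3j(6 7 5; -2 3 -1)² = 42849/6466460, sgn +1
4πI² = N·(3j₀)²·(3jₘ)² = 1928205/14919047
I = -1·√(0.129245/4π) = -0.10141475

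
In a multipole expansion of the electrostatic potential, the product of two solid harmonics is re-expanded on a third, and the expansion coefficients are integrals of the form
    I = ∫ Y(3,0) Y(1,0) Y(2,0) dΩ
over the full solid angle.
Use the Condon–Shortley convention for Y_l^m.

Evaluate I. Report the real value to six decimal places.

Rules hold: Σm=0, L=6 even, 2≤2≤4.
N = 7·3·5 = 105
Δ = 2!·4!·0!/7! = 1/105
Racah Σ t=1..1: t=1:−1/4 = -1/4
⇒ 3j(3 1 2; 0 0 0)² = 3/35, sgn -1
(m-triple is (0,0,0) — same symbol as above.)
4πI² = N·(3j₀)²·(3jₘ)² = 27/35
I = +1·√(0.771429/4π) = 0.24776670

0.247767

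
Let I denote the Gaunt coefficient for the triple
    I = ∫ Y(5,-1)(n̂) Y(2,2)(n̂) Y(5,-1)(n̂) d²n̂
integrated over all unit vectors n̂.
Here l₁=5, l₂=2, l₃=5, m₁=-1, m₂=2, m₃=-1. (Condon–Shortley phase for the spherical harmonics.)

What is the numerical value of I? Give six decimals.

0.198089

Rules hold: Σm=0, L=12 even, 3≤5≤7.
N = 11·5·11 = 605
Δ = 2!·8!·2!/13! = 1/38610
Racah Σ t=0..2: t=0:+1/2880 t=1:−1/576 t=2:+1/2880 = -1/960
⇒ 3j(5 2 5; 0 0 0)² = 10/429, sgn +1
Racah Σ t=2..2: t=2:+1/2304 = 1/2304
⇒ 3j(5 2 5; -1 2 -1)² = 5/143, sgn +1
4πI² = N·(3j₀)²·(3jₘ)² = 250/507
I = +1·√(0.493097/4π) = 0.19808933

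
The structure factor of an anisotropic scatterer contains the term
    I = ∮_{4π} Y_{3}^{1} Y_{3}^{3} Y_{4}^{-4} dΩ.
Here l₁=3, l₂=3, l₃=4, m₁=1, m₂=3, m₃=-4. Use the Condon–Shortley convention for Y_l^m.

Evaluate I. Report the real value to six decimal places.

-0.166198

Rules hold: Σm=0, L=10 even, 0≤4≤6.
N = 7·7·9 = 441
Δ = 2!·4!·4!/11! = 1/34650
Racah Σ t=0..2: t=0:+1/72 t=1:−1/16 t=2:+1/72 = -5/144
⇒ 3j(3 3 4; 0 0 0)² = 2/77, sgn -1
Racah Σ t=2..2: t=2:+1/1152 = 1/1152
⇒ 3j(3 3 4; 1 3 -4)² = 1/33, sgn +1
4πI² = N·(3j₀)²·(3jₘ)² = 42/121
I = -1·√(0.347107/4π) = -0.16619847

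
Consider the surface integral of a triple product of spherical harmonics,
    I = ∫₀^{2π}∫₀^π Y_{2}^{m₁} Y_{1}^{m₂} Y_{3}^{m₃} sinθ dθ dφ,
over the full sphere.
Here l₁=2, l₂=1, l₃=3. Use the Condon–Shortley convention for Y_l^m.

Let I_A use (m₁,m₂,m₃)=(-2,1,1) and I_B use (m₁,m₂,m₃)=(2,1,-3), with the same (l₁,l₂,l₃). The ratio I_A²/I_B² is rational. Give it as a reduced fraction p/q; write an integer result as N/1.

1/15

Shared (l₁,l₂,l₃)=(2,1,3): N and (l;000)² cancel in I_A²/I_B².
A: Δ = 0!·4!·2!/7! = 1/105; Racah Σ t=0..0: t=0:+1/48 = 1/48; ⇒ 3j(2 1 3; -2 1 1)² = 1/105, sgn +1
B: Δ = 0!·4!·2!/7! = 1/105; Racah Σ t=0..0: t=0:+1/48 = 1/48; ⇒ 3j(2 1 3; 2 1 -3)² = 1/7, sgn +1
I_A²/I_B² = (1/105)/(1/7) = 1/15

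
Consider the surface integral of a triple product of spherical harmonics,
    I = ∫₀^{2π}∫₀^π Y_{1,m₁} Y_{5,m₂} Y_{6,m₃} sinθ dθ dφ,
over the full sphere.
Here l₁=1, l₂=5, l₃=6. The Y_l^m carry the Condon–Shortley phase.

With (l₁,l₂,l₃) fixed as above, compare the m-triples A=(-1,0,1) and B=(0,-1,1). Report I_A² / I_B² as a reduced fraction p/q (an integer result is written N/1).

Same 1,5,6: normalisation and zero-m 3j drop out of the ratio.
A: Δ: 0! 2! 10! / 13! → 1/858; sum: t=0:+1/28800 = 1/28800; 3j²(1 5 6; -1 0 1) = Δ·Π!·Σ² = 7/286  (sign -1)
B: Δ: 0! 2! 10! / 13! → 1/858; sum: t=0:+1/17280 = 1/17280; 3j²(1 5 6; 0 -1 1) = Δ·Π!·Σ² = 35/858  (sign -1)
I_A²/I_B² = (7/286)/(35/858) = 3/5

3/5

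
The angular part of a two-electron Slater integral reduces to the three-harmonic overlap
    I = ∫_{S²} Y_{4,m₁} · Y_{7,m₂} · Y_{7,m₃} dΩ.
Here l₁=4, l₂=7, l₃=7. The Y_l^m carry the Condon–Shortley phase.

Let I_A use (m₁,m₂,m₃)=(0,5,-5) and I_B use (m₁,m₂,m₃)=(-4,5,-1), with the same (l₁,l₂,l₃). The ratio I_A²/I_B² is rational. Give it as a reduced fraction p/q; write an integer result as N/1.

68651/47250

Shared (l₁,l₂,l₃)=(4,7,7): N and (l;000)² cancel in I_A²/I_B².
A: Δ = 4!·4!·10!/19! = 1/58198140; Racah Σ t=2..4: t=2:+1/58060800 t=3:−1/13063680 t=4:+1/46448640 = -79/2090188800; ⇒ 3j(4 7 7; 0 5 -5)² = 68651/5290740, sgn -1
B: Δ = 4!·4!·10!/19! = 1/58198140; Racah Σ t=4..4: t=4:+1/46448640 = 1/46448640; ⇒ 3j(4 7 7; -4 5 -1)² = 75/8398, sgn +1
I_A²/I_B² = (68651/5290740)/(75/8398) = 68651/47250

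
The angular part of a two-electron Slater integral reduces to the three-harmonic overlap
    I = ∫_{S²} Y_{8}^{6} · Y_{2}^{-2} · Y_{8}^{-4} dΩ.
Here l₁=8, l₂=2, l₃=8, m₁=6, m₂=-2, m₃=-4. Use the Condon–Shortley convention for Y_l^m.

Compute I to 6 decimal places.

Checks pass: Σm=0; 18 even; l₃=8∈[6,10].
(2·8+1)(2·2+1)(2·8+1) = 1445
Δ: 2! 14! 2! / 19! → 1/348840
sum: t=0:+1/116121600 t=1:−1/25401600 t=2:+1/116121600 = -1/45158400
3j²(8 2 8; 0 0 0) = Δ·Π!·Σ² = 24/1615  (sign -1)
sum: t=0:+1/3832012800 = 1/3832012800
3j²(8 2 8; 6 -2 -4) = Δ·Π!·Σ² = 91/9690  (sign +1)
combine: 4πI² = 1445·24/1615·91/9690 = 364/1805
take √, sign -1: I = -0.12667974

-0.126680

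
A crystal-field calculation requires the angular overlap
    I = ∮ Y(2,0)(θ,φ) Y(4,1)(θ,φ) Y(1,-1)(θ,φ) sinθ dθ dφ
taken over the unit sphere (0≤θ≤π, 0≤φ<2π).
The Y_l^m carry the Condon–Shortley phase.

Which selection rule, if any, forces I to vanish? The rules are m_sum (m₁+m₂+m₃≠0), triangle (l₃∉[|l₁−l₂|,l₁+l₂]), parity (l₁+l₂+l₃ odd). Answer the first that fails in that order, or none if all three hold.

Σmᵢ = 0  ✓
l₃∈[|l₁−l₂|,l₁+l₂]=[2,6], have l₃=1  ✗
Σlᵢ = 7 ⇒ odd

triangle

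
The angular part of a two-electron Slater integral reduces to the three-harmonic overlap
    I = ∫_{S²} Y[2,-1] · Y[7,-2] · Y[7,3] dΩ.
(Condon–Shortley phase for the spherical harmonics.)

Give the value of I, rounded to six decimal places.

Rules hold: Σm=0, L=16 even, 5≤7≤9.
N = 5·15·15 = 1125
Δ = 2!·2!·12!/17! = 1/185640
Racah Σ t=0..2: t=0:+1/2419200 t=1:−1/518400 t=2:+1/2419200 = -1/907200
⇒ 3j(2 7 7; 0 0 0)² = 56/3315, sgn +1
Racah Σ t=1..2: t=1:−1/1935360 t=2:+1/4354560 = -1/3483648
⇒ 3j(2 7 7; -1 -2 3)² = 125/12376, sgn -1
4πI² = N·(3j₀)²·(3jₘ)² = 9375/48841
I = -1·√(0.191949/4π) = -0.12359145

-0.123591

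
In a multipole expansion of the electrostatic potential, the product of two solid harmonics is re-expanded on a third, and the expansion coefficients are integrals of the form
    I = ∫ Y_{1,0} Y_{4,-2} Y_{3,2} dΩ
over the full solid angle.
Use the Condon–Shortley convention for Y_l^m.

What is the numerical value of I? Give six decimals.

0.213244

m-sum 0 ✓  L=8 even ✓  3≤3≤5 ✓
Π(2lᵢ+1) = 3×9×7 = 189
triangle coeff Δ(1,4,3) = 1/252
Σ_t [1,1]: t=1:−1/36 = -1/36
(3j)²=4/63 [(1 4 3; 0 0 0)], sign=+1
Σ_t [1,1]: t=1:−1/120 = -1/120
(3j)²=1/21 [(1 4 3; 0 -2 2)], sign=+1
⇒ 4πI² = 4/7
I = (+1)√(4/7/(4π)) = 0.21324362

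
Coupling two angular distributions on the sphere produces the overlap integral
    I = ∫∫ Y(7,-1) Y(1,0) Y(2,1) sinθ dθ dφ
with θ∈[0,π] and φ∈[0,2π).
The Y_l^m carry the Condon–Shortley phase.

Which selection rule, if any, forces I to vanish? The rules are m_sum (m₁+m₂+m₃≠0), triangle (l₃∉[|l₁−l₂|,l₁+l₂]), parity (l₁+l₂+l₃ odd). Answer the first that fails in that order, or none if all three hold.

Σmᵢ = 0  ✓
l₃∈[|l₁−l₂|,l₁+l₂]=[6,8], have l₃=2  ✗
Σlᵢ = 10 ⇒ even

triangle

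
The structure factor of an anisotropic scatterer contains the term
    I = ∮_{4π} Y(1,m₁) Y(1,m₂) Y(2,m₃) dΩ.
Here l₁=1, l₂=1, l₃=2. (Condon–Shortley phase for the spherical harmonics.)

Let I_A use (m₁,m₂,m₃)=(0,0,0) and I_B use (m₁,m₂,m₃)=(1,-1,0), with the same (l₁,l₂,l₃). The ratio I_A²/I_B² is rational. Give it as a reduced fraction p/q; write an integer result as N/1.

l's match ⇒ only the (l;m) 3-j factors differ between A and B.
A: triangle coeff Δ(1,1,2) = 1/30; Σ_t [0,0]: t=0:+1/1 = 1/1; (3j)²=2/15 [(1 1 2; 0 0 0)], sign=+1
B: triangle coeff Δ(1,1,2) = 1/30; Σ_t [0,0]: t=0:+1/4 = 1/4; (3j)²=1/30 [(1 1 2; 1 -1 0)], sign=+1
I_A²/I_B² = (2/15)/(1/30) = 4/1

4/1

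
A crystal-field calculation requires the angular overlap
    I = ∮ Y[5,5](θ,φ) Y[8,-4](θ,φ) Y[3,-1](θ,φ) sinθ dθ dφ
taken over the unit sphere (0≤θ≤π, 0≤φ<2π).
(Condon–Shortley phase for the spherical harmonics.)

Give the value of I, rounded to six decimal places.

0.034108

Rules hold: Σm=0, L=16 even, 3≤3≤13.
N = 11·17·7 = 1309
Δ = 10!·0!·6!/17! = 1/136136
Racah Σ t=5..5: t=5:−1/518400 = -1/518400
⇒ 3j(5 8 3; 0 0 0)² = 56/2431, sgn +1
Racah Σ t=0..0: t=0:+1/174182400 = 1/174182400
⇒ 3j(5 8 3; 5 -4 -1)² = 3/6188, sgn +1
4πI² = N·(3j₀)²·(3jₘ)² = 42/2873
I = +1·√(0.0146189/4π) = 0.03410766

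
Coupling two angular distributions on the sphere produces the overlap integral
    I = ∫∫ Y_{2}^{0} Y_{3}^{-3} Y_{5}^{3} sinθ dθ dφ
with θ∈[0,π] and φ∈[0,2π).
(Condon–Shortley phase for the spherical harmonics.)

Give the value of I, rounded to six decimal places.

Rules hold: Σm=0, L=10 even, 1≤5≤5.
N = 5·7·11 = 385
Δ = 0!·4!·6!/11! = 1/2310
Racah Σ t=0..0: t=0:+1/144 = 1/144
⇒ 3j(2 3 5; 0 0 0)² = 10/231, sgn -1
Racah Σ t=0..0: t=0:+1/2880 = 1/2880
⇒ 3j(2 3 5; 0 -3 3)² = 2/165, sgn +1
4πI² = N·(3j₀)²·(3jₘ)² = 20/99
I = -1·√(0.20202/4π) = -0.12679218

-0.126792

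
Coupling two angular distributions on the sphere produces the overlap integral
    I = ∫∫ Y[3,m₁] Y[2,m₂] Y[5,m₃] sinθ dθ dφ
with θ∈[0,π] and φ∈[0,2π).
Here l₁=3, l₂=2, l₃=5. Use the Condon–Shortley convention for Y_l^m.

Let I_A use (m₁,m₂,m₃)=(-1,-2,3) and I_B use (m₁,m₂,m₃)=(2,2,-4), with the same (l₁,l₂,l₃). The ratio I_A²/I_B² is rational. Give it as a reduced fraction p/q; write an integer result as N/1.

5/9

Shared (l₁,l₂,l₃)=(3,2,5): N and (l;000)² cancel in I_A²/I_B².
A: Δ = 0!·6!·4!/11! = 1/2310; Racah Σ t=0..0: t=0:+1/1152 = 1/1152; ⇒ 3j(3 2 5; -1 -2 3)² = 1/33, sgn +1
B: Δ = 0!·6!·4!/11! = 1/2310; Racah Σ t=0..0: t=0:+1/2880 = 1/2880; ⇒ 3j(3 2 5; 2 2 -4)² = 3/55, sgn -1
I_A²/I_B² = (1/33)/(3/55) = 5/9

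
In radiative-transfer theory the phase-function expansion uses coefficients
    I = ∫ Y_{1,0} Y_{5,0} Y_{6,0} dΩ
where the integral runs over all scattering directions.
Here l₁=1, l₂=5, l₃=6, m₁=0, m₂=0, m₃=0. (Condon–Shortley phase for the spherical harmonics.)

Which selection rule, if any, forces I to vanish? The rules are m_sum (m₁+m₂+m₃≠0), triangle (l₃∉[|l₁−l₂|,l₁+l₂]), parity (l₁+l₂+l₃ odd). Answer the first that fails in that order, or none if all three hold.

none

Σmᵢ = 0  ✓
l₃∈[|l₁−l₂|,l₁+l₂]=[4,6], have l₃=6  ✓
Σlᵢ = 12 ⇒ even  ✓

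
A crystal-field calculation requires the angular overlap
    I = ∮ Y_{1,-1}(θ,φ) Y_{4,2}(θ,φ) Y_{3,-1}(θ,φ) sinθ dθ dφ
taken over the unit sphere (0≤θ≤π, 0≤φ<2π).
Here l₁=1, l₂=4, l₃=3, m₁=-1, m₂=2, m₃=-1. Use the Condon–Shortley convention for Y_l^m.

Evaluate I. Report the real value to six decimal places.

0.238414

m-sum 0 ✓  L=8 even ✓  3≤3≤5 ✓
Π(2lᵢ+1) = 3×9×7 = 189
triangle coeff Δ(1,4,3) = 1/252
Σ_t [1,1]: t=1:−1/36 = -1/36
(3j)²=4/63 [(1 4 3; 0 0 0)], sign=+1
Σ_t [2,2]: t=2:+1/96 = 1/96
(3j)²=5/84 [(1 4 3; -1 2 -1)], sign=+1
⇒ 4πI² = 5/7
I = (+1)√(5/7/(4π)) = 0.23841361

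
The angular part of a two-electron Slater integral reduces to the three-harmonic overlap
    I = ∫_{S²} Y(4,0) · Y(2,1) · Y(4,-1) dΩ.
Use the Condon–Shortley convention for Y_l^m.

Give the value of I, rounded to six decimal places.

Rules hold: Σm=0, L=10 even, 2≤4≤6.
N = 9·5·9 = 405
Δ = 2!·6!·2!/11! = 1/13860
Racah Σ t=0..2: t=0:+1/192 t=1:−1/36 t=2:+1/192 = -5/288
⇒ 3j(4 2 4; 0 0 0)² = 20/693, sgn -1
Racah Σ t=1..2: t=1:−1/72 t=2:+1/96 = -1/288
⇒ 3j(4 2 4; 0 1 -1)² = 1/462, sgn +1
4πI² = N·(3j₀)²·(3jₘ)² = 150/5929
I = -1·√(0.0252994/4π) = -0.04486937

-0.044869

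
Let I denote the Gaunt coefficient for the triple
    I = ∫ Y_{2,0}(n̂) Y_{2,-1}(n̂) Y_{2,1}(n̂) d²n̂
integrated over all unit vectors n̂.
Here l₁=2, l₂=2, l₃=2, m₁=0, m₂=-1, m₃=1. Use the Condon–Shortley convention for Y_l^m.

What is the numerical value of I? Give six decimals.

Rules hold: Σm=0, L=6 even, 0≤2≤4.
N = 5·5·5 = 125
Δ = 2!·2!·2!/7! = 1/630
Racah Σ t=0..2: t=0:+1/8 t=1:−1/1 t=2:+1/8 = -3/4
⇒ 3j(2 2 2; 0 0 0)² = 2/35, sgn -1
Racah Σ t=0..1: t=0:+1/4 t=1:−1/2 = -1/4
⇒ 3j(2 2 2; 0 -1 1)² = 1/70, sgn +1
4πI² = N·(3j₀)²·(3jₘ)² = 5/49
I = -1·√(0.102041/4π) = -0.09011188

-0.090112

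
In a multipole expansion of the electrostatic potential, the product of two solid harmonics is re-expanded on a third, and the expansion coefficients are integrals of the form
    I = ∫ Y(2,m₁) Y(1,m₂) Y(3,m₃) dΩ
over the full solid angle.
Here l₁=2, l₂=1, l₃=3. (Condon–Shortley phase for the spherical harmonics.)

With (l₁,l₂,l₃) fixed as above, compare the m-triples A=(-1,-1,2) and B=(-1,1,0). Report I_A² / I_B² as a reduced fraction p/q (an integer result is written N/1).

l's match ⇒ only the (l;m) 3-j factors differ between A and B.
A: triangle coeff Δ(2,1,3) = 1/105; Σ_t [0,0]: t=0:+1/12 = 1/12; (3j)²=2/21 [(2 1 3; -1 -1 2)], sign=-1
B: triangle coeff Δ(2,1,3) = 1/105; Σ_t [0,0]: t=0:+1/12 = 1/12; (3j)²=1/35 [(2 1 3; -1 1 0)], sign=-1
I_A²/I_B² = (2/21)/(1/35) = 10/3

10/3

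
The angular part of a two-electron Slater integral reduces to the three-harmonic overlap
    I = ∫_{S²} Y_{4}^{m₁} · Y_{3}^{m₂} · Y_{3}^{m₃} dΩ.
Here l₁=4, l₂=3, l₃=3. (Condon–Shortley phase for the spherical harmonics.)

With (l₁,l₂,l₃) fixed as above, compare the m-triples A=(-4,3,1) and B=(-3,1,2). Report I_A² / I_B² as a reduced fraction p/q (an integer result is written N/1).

3/1

Shared (l₁,l₂,l₃)=(4,3,3): N and (l;000)² cancel in I_A²/I_B².
A: Δ = 4!·4!·2!/11! = 1/34650; Racah Σ t=4..4: t=4:+1/1152 = 1/1152; ⇒ 3j(4 3 3; -4 3 1)² = 1/33, sgn +1
B: Δ = 4!·4!·2!/11! = 1/34650; Racah Σ t=3..4: t=3:−1/144 t=4:+1/288 = -1/288; ⇒ 3j(4 3 3; -3 1 2)² = 1/99, sgn +1
I_A²/I_B² = (1/33)/(1/99) = 3/1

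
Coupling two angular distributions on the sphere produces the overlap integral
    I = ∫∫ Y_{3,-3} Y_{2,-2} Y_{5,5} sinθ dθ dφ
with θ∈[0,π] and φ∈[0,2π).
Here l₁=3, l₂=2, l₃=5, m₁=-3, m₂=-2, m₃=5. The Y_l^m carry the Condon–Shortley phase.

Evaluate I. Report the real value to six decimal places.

Rules hold: Σm=0, L=10 even, 1≤5≤5.
N = 7·5·11 = 385
Δ = 0!·6!·4!/11! = 1/2310
Racah Σ t=0..0: t=0:+1/144 = 1/144
⇒ 3j(3 2 5; 0 0 0)² = 10/231, sgn -1
Racah Σ t=0..0: t=0:+1/17280 = 1/17280
⇒ 3j(3 2 5; -3 -2 5)² = 1/11, sgn +1
4πI² = N·(3j₀)²·(3jₘ)² = 50/33
I = -1·√(1.51515/4π) = -0.34723469

-0.347235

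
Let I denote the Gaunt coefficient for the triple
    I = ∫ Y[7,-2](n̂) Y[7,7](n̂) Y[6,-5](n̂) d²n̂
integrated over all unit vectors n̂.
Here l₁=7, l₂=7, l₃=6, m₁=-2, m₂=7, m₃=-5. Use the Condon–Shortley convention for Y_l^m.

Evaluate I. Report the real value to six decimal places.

Rules hold: Σm=0, L=20 even, 0≤6≤14.
N = 15·15·13 = 2925
Δ = 8!·6!·6!/21! = 1/2444321880
Racah Σ t=1..7: t=1:−1/2612736000 t=2:+1/20736000 t=3:−1/1658880 t=4:+1/746496 t=5:−1/1658880 t=6:+1/20736000 t=7:−1/2612736000 = 1/4354560
⇒ 3j(7 7 6; 0 0 0)² = 1000/138567, sgn +1
Racah Σ t=8..8: t=8:+1/3483648000 = 1/3483648000
⇒ 3j(7 7 6; -2 7 -5)² = 33/6460, sgn -1
4πI² = N·(3j₀)²·(3jₘ)² = 11250/104329
I = -1·√(0.107832/4π) = -0.09263366

-0.092634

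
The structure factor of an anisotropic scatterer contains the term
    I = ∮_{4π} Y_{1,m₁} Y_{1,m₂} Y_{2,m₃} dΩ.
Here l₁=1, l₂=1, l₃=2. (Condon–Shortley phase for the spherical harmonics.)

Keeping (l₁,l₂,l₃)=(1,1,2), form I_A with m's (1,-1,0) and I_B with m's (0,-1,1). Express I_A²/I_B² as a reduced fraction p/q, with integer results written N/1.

1/3

Same 1,1,2: normalisation and zero-m 3j drop out of the ratio.
A: Δ: 0! 2! 2! / 5! → 1/30; sum: t=0:+1/4 = 1/4; 3j²(1 1 2; 1 -1 0) = Δ·Π!·Σ² = 1/30  (sign +1)
B: Δ: 0! 2! 2! / 5! → 1/30; sum: t=0:+1/2 = 1/2; 3j²(1 1 2; 0 -1 1) = Δ·Π!·Σ² = 1/10  (sign -1)
I_A²/I_B² = (1/30)/(1/10) = 1/3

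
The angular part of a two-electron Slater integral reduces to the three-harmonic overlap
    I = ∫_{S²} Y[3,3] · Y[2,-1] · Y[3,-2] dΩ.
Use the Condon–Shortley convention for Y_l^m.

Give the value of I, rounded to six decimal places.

Checks pass: Σm=0; 8 even; l₃=3∈[1,5].
(2·3+1)(2·2+1)(2·3+1) = 245
Δ: 2! 4! 2! / 9! → 1/3780
sum: t=0:+1/24 t=1:−1/4 t=2:+1/24 = -1/6
3j²(3 2 3; 0 0 0) = Δ·Π!·Σ² = 4/105  (sign +1)
sum: t=0:+1/48 = 1/48
3j²(3 2 3; 3 -1 -2) = Δ·Π!·Σ² = 5/84  (sign -1)
combine: 4πI² = 245·4/105·5/84 = 5/9
take √, sign -1: I = -0.21026104

-0.210261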